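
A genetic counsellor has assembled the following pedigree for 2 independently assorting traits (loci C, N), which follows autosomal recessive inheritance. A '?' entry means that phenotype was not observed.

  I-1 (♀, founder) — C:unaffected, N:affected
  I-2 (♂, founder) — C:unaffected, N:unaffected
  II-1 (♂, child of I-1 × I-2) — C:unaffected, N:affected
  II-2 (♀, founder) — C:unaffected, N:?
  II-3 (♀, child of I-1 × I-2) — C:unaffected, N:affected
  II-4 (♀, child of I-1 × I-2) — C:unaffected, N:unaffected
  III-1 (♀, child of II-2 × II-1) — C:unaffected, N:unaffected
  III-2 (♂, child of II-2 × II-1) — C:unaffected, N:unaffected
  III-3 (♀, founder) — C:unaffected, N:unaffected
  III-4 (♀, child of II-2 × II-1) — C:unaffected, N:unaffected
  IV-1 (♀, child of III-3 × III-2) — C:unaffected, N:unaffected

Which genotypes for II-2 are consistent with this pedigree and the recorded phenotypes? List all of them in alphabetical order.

C/I-1 un ·: CC|Cc
C/I-2 un ·: CC|Cc
C/II-1 un I-1×I-2: CC|Cc
C/II-2 un ·: CC|Cc
C/II-3 un I-1×I-2: CC|Cc
C/II-4 un I-1×I-2: CC|Cc
C/III-1 un II-2×II-1: CC|Cc
C/III-2 un II-2×II-1: CC|Cc
C/III-3 un ·: CC|Cc
C/III-4 un II-2×II-1: CC|Cc
C/IV-1 un III-3×III-2: CC|Cc
⇒ C over [I-1,I-2,II-1,II-2,II-3,II-4,III-1,III-2,III-3,III-4,IV-1]: 1075 consistent
N/I-1 aff ·: nn
N/I-2 un ·: Nn
N/II-1 aff I-1×I-2: nn
N/II-2 ? ·: NN|Nn
N/II-3 aff I-1×I-2: nn
N/II-4 un I-1×I-2: Nn
N/III-1 un II-2×II-1: Nn
N/III-2 un II-2×II-1: Nn
N/III-3 un ·: NN|Nn
N/III-4 un II-2×II-1: Nn
N/IV-1 un III-3×III-2: NN|Nn
⇒ N over [I-1,I-2,II-1,II-2,II-3,II-4,III-1,III-2,III-3,III-4,IV-1]: 8 consistent

II-2 ∈ {CC NN, CC Nn, Cc NN, Cc Nn}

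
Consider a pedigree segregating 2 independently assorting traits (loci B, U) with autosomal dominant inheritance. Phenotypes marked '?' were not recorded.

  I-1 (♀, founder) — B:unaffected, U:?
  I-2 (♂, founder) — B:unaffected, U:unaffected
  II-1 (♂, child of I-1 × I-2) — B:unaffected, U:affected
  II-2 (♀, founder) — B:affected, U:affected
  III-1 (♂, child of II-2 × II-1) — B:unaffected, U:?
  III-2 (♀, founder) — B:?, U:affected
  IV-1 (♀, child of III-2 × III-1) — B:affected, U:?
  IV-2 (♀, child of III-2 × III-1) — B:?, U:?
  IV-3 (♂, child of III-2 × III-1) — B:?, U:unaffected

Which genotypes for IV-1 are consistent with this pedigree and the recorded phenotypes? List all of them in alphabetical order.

B/I-1 un ·: bb
B/I-2 un ·: bb
B/II-1 un I-1×I-2: bb
B/II-2 aff ·: Bb
B/III-1 un II-2×II-1: bb
B/III-2 ? ·: Bb|BB
B/IV-1 aff III-2×III-1: Bb
B/IV-2 ? III-2×III-1: bb|Bb
B/IV-3 ? III-2×III-1: bb|Bb
⇒ B over [I-1,I-2,II-1,II-2,III-1,III-2,IV-1,IV-2,IV-3]: 5 consistent
U/I-1 ? ·: Uu|UU
U/I-2 un ·: uu
U/II-1 aff I-1×I-2: Uu
U/II-2 aff ·: Uu|UU
U/III-1 ? II-2×II-1: uu|Uu
U/III-2 aff ·: Uu
U/IV-1 ? III-2×III-1: uu|Uu|UU
U/IV-2 ? III-2×III-1: uu|Uu|UU
U/IV-3 un III-2×III-1: uu
⇒ U over [I-1,I-2,II-1,II-2,III-1,III-2,IV-1,IV-2,IV-3]: 44 consistent

IV-1 ∈ {Bb UU, Bb Uu, Bb uu}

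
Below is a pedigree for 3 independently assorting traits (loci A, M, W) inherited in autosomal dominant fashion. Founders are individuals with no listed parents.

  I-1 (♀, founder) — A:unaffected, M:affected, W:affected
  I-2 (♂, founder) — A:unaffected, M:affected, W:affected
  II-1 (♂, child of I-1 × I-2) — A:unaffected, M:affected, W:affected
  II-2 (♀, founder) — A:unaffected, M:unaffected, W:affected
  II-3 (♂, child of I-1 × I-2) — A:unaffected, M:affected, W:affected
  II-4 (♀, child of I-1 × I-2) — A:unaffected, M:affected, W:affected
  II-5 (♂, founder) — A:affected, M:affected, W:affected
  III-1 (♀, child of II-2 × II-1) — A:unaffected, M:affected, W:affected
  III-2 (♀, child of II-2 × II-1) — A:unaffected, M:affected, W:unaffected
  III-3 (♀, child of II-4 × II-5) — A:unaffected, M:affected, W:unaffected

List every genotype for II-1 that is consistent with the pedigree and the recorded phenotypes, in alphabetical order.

II-1 ∈ {aa MM Ww, aa Mm Ww}

A/I-1 un ·: aa
A/I-2 un ·: aa
A/II-1 un I-1×I-2: aa
A/II-2 un ·: aa
A/II-3 un I-1×I-2: aa
A/II-4 un I-1×I-2: aa
A/II-5 aff ·: Aa
A/III-1 un II-2×II-1: aa
A/III-2 un II-2×II-1: aa
A/III-3 un II-4×II-5: aa
⇒ A over [I-1,I-2,II-1,II-2,II-3,II-4,II-5,III-1,III-2,III-3]: 1 consistent
M/I-1 aff ·: Mm|MM
M/I-2 aff ·: Mm|MM
M/II-1 aff I-1×I-2: Mm|MM
M/II-2 un ·: mm
M/II-3 aff I-1×I-2: Mm|MM
M/II-4 aff I-1×I-2: Mm|MM
M/II-5 aff ·: Mm|MM
M/III-1 aff II-2×II-1: Mm
M/III-2 aff II-2×II-1: Mm
M/III-3 aff II-4×II-5: Mm|MM
⇒ M over [I-1,I-2,II-1,II-2,II-3,II-4,II-5,III-1,III-2,III-3]: 87 consistent
W/I-1 aff ·: Ww|WW
W/I-2 aff ·: Ww|WW
W/II-1 aff I-1×I-2: Ww
W/II-2 aff ·: Ww
W/II-3 aff I-1×I-2: Ww|WW
W/II-4 aff I-1×I-2: Ww
W/II-5 aff ·: Ww
W/III-1 aff II-2×II-1: Ww|WW
W/III-2 un II-2×II-1: ww
W/III-3 un II-4×II-5: ww
⇒ W over [I-1,I-2,II-1,II-2,II-3,II-4,II-5,III-1,III-2,III-3]: 12 consistent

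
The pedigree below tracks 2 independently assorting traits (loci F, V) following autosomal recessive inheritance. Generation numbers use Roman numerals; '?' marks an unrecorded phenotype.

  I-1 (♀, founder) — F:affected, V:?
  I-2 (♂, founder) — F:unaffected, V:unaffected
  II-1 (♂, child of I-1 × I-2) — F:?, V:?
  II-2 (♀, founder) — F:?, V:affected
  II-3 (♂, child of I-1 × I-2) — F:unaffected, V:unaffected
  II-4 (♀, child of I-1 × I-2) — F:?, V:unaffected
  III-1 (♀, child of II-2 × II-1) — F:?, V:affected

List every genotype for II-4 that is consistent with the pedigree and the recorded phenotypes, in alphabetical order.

II-4 ∈ {Ff VV, Ff Vv, ff VV, ff Vv}

F/I-1 aff ·: ff
F/I-2 un ·: FF|Ff
F/II-1 ? I-1×I-2: Ff|ff
F/II-2 ? ·: FF|Ff|ff
F/II-3 un I-1×I-2: Ff
F/II-4 ? I-1×I-2: Ff|ff
F/III-1 ? II-2×II-1: FF|Ff|ff
⇒ F over [I-1,I-2,II-1,II-2,II-3,II-4,III-1]: 29 consistent
V/I-1 ? ·: VV|Vv|vv
V/I-2 un ·: VV|Vv
V/II-1 ? I-1×I-2: Vv|vv
V/II-2 aff ·: vv
V/II-3 un I-1×I-2: VV|Vv
V/II-4 un I-1×I-2: VV|Vv
V/III-1 aff II-2×II-1: vv
⇒ V over [I-1,I-2,II-1,II-2,II-3,II-4,III-1]: 19 consistent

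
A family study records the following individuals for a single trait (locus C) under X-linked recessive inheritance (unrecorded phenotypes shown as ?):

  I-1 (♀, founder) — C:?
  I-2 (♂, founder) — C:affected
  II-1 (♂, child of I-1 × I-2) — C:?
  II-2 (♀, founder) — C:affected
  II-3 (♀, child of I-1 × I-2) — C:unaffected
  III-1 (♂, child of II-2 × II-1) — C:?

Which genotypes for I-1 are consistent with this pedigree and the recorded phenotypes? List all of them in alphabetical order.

C/I-1 ? ·: X^CX^C|X^CX^c
C/I-2 aff ·: X^cY
C/II-1 ? I-1×I-2: X^CY|X^cY
C/II-2 aff ·: X^cX^c
C/II-3 un I-1×I-2: X^CX^c
C/III-1 ? II-2×II-1: X^cY
⇒ C over [I-1,I-2,II-1,II-2,II-3,III-1]: 3 consistent

I-1 ∈ {X^CX^C, X^CX^c}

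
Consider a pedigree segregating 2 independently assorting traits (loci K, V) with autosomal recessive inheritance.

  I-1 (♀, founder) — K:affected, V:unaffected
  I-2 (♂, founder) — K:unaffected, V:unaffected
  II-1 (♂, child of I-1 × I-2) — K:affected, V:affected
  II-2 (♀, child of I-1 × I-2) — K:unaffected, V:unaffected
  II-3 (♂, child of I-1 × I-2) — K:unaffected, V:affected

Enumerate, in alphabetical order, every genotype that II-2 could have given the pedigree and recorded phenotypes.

K/I-1 aff ·: kk
K/I-2 un ·: Kk
K/II-1 aff I-1×I-2: kk
K/II-2 un I-1×I-2: Kk
K/II-3 un I-1×I-2: Kk
⇒ K over [I-1,I-2,II-1,II-2,II-3]: 1 consistent
V/I-1 un ·: Vv
V/I-2 un ·: Vv
V/II-1 aff I-1×I-2: vv
V/II-2 un I-1×I-2: VV|Vv
V/II-3 aff I-1×I-2: vv
⇒ V over [I-1,I-2,II-1,II-2,II-3]: 2 consistent

II-2 ∈ {Kk VV, Kk Vv}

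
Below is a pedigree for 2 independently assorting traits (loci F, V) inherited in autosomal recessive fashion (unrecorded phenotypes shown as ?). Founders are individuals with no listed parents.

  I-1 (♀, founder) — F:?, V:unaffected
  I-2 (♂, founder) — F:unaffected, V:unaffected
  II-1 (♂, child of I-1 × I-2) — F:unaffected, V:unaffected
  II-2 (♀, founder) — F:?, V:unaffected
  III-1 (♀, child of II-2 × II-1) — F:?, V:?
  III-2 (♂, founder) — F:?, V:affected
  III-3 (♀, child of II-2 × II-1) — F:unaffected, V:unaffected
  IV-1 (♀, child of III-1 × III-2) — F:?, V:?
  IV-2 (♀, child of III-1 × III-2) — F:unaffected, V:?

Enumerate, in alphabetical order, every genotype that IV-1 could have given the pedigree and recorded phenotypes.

F/I-1 ? ·: FF|Ff|ff
F/I-2 un ·: FF|Ff
F/II-1 un I-1×I-2: FF|Ff
F/II-2 ? ·: FF|Ff|ff
F/III-1 ? II-2×II-1: FF|Ff|ff
F/III-2 ? ·: FF|Ff|ff
F/III-3 un II-2×II-1: FF|Ff
F/IV-1 ? III-1×III-2: FF|Ff|ff
F/IV-2 un III-1×III-2: FF|Ff
⇒ F over [I-1,I-2,II-1,II-2,III-1,III-2,III-3,IV-1,IV-2]: 681 consistent
V/I-1 un ·: VV|Vv
V/I-2 un ·: VV|Vv
V/II-1 un I-1×I-2: VV|Vv
V/II-2 un ·: VV|Vv
V/III-1 ? II-2×II-1: VV|Vv|vv
V/III-2 aff ·: vv
V/III-3 un II-2×II-1: VV|Vv
V/IV-1 ? III-1×III-2: Vv|vv
V/IV-2 ? III-1×III-2: Vv|vv
⇒ V over [I-1,I-2,II-1,II-2,III-1,III-2,III-3,IV-1,IV-2]: 110 consistent

IV-1 ∈ {FF Vv, FF vv, Ff Vv, Ff vv, ff Vv, ff vv}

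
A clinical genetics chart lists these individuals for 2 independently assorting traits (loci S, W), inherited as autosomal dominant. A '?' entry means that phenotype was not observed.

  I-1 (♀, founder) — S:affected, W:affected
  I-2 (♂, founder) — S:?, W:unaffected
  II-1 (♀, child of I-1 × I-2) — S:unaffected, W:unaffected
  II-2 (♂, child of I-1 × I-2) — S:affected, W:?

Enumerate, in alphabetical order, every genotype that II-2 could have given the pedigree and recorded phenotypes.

II-2 ∈ {SS Ww, SS ww, Ss Ww, Ss ww}

S/I-1 aff ·: Ss
S/I-2 ? ·: ss|Ss
S/II-1 un I-1×I-2: ss
S/II-2 aff I-1×I-2: Ss|SS
⇒ S over [I-1,I-2,II-1,II-2]: 3 consistent
W/I-1 aff ·: Ww
W/I-2 un ·: ww
W/II-1 un I-1×I-2: ww
W/II-2 ? I-1×I-2: ww|Ww
⇒ W over [I-1,I-2,II-1,II-2]: 2 consistent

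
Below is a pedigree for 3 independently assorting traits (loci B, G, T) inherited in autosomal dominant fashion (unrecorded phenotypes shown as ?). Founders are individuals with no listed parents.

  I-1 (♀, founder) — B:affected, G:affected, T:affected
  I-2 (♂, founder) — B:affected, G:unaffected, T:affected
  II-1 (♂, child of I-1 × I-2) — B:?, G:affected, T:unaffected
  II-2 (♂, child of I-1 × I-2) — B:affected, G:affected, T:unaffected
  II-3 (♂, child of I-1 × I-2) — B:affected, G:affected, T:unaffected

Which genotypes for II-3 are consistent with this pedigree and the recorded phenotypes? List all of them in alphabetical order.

II-3 ∈ {BB Gg tt, Bb Gg tt}

B/I-1 aff ·: Bb|BB
B/I-2 aff ·: Bb|BB
B/II-1 ? I-1×I-2: bb|Bb|BB
B/II-2 aff I-1×I-2: Bb|BB
B/II-3 aff I-1×I-2: Bb|BB
⇒ B over [I-1,I-2,II-1,II-2,II-3]: 29 consistent
G/I-1 aff ·: Gg|GG
G/I-2 un ·: gg
G/II-1 aff I-1×I-2: Gg
G/II-2 aff I-1×I-2: Gg
G/II-3 aff I-1×I-2: Gg
⇒ G over [I-1,I-2,II-1,II-2,II-3]: 2 consistent
T/I-1 aff ·: Tt
T/I-2 aff ·: Tt
T/II-1 un I-1×I-2: tt
T/II-2 un I-1×I-2: tt
T/II-3 un I-1×I-2: tt
⇒ T over [I-1,I-2,II-1,II-2,II-3]: 1 consistent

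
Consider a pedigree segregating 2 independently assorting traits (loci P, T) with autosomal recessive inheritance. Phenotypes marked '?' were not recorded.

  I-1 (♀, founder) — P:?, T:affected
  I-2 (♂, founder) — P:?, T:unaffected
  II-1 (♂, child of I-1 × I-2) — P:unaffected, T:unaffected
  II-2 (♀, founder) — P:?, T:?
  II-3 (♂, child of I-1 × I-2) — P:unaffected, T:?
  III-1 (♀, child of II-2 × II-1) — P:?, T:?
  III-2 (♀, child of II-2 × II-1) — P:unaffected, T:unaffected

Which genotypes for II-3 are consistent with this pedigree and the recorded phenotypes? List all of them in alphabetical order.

P/I-1 ? ·: PP|Pp|pp
P/I-2 ? ·: PP|Pp|pp
P/II-1 un I-1×I-2: PP|Pp
P/II-2 ? ·: PP|Pp|pp
P/II-3 un I-1×I-2: PP|Pp
P/III-1 ? II-2×II-1: PP|Pp|pp
P/III-2 un II-2×II-1: PP|Pp
⇒ P over [I-1,I-2,II-1,II-2,II-3,III-1,III-2]: 162 consistent
T/I-1 aff ·: tt
T/I-2 un ·: TT|Tt
T/II-1 un I-1×I-2: Tt
T/II-2 ? ·: TT|Tt|tt
T/II-3 ? I-1×I-2: Tt|tt
T/III-1 ? II-2×II-1: TT|Tt|tt
T/III-2 un II-2×II-1: TT|Tt
⇒ T over [I-1,I-2,II-1,II-2,II-3,III-1,III-2]: 36 consistent

II-3 ∈ {PP Tt, PP tt, Pp Tt, Pp tt}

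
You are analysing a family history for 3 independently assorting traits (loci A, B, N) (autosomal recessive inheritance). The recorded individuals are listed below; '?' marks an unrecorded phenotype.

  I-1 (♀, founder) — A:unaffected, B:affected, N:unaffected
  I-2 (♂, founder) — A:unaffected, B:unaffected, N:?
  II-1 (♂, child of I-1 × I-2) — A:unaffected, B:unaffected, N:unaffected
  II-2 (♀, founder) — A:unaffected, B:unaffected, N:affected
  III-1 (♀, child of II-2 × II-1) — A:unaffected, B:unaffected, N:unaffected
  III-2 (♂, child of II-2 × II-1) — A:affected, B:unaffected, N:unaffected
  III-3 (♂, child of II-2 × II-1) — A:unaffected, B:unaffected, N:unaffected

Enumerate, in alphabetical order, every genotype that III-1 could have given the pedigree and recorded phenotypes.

III-1 ∈ {AA BB Nn, AA Bb Nn, Aa BB Nn, Aa Bb Nn}

A/I-1 un ·: AA|Aa
A/I-2 un ·: AA|Aa
A/II-1 un I-1×I-2: Aa
A/II-2 un ·: Aa
A/III-1 un II-2×II-1: AA|Aa
A/III-2 aff II-2×II-1: aa
A/III-3 un II-2×II-1: AA|Aa
⇒ A over [I-1,I-2,II-1,II-2,III-1,III-2,III-3]: 12 consistent
B/I-1 aff ·: bb
B/I-2 un ·: BB|Bb
B/II-1 un I-1×I-2: Bb
B/II-2 un ·: BB|Bb
B/III-1 un II-2×II-1: BB|Bb
B/III-2 un II-2×II-1: BB|Bb
B/III-3 un II-2×II-1: BB|Bb
⇒ B over [I-1,I-2,II-1,II-2,III-1,III-2,III-3]: 32 consistent
N/I-1 un ·: NN|Nn
N/I-2 ? ·: NN|Nn|nn
N/II-1 un I-1×I-2: NN|Nn
N/II-2 aff ·: nn
N/III-1 un II-2×II-1: Nn
N/III-2 un II-2×II-1: Nn
N/III-3 un II-2×II-1: Nn
⇒ N over [I-1,I-2,II-1,II-2,III-1,III-2,III-3]: 9 consistent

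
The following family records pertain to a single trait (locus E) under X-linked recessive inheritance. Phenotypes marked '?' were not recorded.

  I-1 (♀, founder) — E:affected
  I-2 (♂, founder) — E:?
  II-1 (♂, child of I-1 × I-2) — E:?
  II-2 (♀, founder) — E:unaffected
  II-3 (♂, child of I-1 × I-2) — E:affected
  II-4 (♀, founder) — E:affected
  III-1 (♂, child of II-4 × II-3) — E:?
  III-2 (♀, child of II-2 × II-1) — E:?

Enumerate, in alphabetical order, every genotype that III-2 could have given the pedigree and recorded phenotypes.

III-2 ∈ {X^EX^e, X^eX^e}

E/I-1 aff ·: X^eX^e
E/I-2 ? ·: X^EY|X^eY
E/II-1 ? I-1×I-2: X^eY
E/II-2 un ·: X^EX^E|X^EX^e
E/II-3 aff I-1×I-2: X^eY
E/II-4 aff ·: X^eX^e
E/III-1 ? II-4×II-3: X^eY
E/III-2 ? II-2×II-1: X^EX^e|X^eX^e
⇒ E over [I-1,I-2,II-1,II-2,II-3,II-4,III-1,III-2]: 6 consistent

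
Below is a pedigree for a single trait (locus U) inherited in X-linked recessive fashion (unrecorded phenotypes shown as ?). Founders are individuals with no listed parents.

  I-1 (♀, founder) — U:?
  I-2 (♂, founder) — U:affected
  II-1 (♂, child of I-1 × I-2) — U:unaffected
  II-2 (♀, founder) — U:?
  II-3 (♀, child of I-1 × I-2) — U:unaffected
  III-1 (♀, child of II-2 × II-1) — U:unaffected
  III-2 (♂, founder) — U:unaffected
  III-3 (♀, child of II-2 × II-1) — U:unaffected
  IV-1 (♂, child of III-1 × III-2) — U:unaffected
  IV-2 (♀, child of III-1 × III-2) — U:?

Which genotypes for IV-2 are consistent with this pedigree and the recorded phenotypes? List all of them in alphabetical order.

U/I-1 ? ·: X^UX^U|X^UX^u
U/I-2 aff ·: X^uY
U/II-1 un I-1×I-2: X^UY
U/II-2 ? ·: X^UX^U|X^UX^u|X^uX^u
U/II-3 un I-1×I-2: X^UX^u
U/III-1 un II-2×II-1: X^UX^U|X^UX^u
U/III-2 un ·: X^UY
U/III-3 un II-2×II-1: X^UX^U|X^UX^u
U/IV-1 un III-1×III-2: X^UY
U/IV-2 ? III-1×III-2: X^UX^U|X^UX^u
⇒ U over [I-1,I-2,II-1,II-2,II-3,III-1,III-2,III-3,IV-1,IV-2]: 18 consistent

IV-2 ∈ {X^UX^U, X^UX^u}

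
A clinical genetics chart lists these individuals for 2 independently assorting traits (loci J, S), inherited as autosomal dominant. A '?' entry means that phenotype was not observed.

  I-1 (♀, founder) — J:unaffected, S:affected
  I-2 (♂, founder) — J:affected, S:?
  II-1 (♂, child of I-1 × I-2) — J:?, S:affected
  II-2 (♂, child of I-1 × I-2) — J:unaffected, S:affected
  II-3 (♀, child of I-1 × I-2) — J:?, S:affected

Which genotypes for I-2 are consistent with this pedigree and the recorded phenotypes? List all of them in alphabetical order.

I-2 ∈ {Jj SS, Jj Ss, Jj ss}

J/I-1 un ·: jj
J/I-2 aff ·: Jj
J/II-1 ? I-1×I-2: jj|Jj
J/II-2 un I-1×I-2: jj
J/II-3 ? I-1×I-2: jj|Jj
⇒ J over [I-1,I-2,II-1,II-2,II-3]: 4 consistent
S/I-1 aff ·: Ss|SS
S/I-2 ? ·: ss|Ss|SS
S/II-1 aff I-1×I-2: Ss|SS
S/II-2 aff I-1×I-2: Ss|SS
S/II-3 aff I-1×I-2: Ss|SS
⇒ S over [I-1,I-2,II-1,II-2,II-3]: 27 consistent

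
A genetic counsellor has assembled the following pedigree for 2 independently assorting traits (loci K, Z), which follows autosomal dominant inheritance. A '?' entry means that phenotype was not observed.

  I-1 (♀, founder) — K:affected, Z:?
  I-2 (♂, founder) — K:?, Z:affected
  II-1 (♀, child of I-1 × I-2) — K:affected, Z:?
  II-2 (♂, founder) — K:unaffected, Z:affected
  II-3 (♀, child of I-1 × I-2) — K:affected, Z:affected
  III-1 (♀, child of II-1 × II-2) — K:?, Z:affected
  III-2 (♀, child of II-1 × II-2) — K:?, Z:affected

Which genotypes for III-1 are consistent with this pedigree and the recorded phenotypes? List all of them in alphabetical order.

K/I-1 aff ·: Kk|KK
K/I-2 ? ·: kk|Kk|KK
K/II-1 aff I-1×I-2: Kk|KK
K/II-2 un ·: kk
K/II-3 aff I-1×I-2: Kk|KK
K/III-1 ? II-1×II-2: kk|Kk
K/III-2 ? II-1×II-2: kk|Kk
⇒ K over [I-1,I-2,II-1,II-2,II-3,III-1,III-2]: 39 consistent
Z/I-1 ? ·: zz|Zz|ZZ
Z/I-2 aff ·: Zz|ZZ
Z/II-1 ? I-1×I-2: zz|Zz|ZZ
Z/II-2 aff ·: Zz|ZZ
Z/II-3 aff I-1×I-2: Zz|ZZ
Z/III-1 aff II-1×II-2: Zz|ZZ
Z/III-2 aff II-1×II-2: Zz|ZZ
⇒ Z over [I-1,I-2,II-1,II-2,II-3,III-1,III-2]: 105 consistent

III-1 ∈ {Kk ZZ, Kk Zz, kk ZZ, kk Zz}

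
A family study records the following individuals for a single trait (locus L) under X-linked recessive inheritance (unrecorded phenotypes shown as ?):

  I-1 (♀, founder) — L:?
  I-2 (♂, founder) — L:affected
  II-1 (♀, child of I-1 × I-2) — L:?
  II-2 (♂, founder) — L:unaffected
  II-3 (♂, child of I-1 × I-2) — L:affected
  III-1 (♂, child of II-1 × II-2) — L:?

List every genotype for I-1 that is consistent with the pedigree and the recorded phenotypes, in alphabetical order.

L/I-1 ? ·: X^LX^l|X^lX^l
L/I-2 aff ·: X^lY
L/II-1 ? I-1×I-2: X^LX^l|X^lX^l
L/II-2 un ·: X^LY
L/II-3 aff I-1×I-2: X^lY
L/III-1 ? II-1×II-2: X^LY|X^lY
⇒ L over [I-1,I-2,II-1,II-2,II-3,III-1]: 4 consistent

I-1 ∈ {X^LX^l, X^lX^l}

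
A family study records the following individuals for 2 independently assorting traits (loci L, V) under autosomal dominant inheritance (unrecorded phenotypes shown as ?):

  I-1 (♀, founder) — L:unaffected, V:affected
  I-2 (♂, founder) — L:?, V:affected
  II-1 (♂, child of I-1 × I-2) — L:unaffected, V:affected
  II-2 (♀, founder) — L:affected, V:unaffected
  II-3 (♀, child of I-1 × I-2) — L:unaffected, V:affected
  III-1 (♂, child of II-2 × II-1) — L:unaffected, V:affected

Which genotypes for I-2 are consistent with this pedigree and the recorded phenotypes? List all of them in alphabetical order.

L/I-1 un ·: ll
L/I-2 ? ·: ll|Ll
L/II-1 un I-1×I-2: ll
L/II-2 aff ·: Ll
L/II-3 un I-1×I-2: ll
L/III-1 un II-2×II-1: ll
⇒ L over [I-1,I-2,II-1,II-2,II-3,III-1]: 2 consistent
V/I-1 aff ·: Vv|VV
V/I-2 aff ·: Vv|VV
V/II-1 aff I-1×I-2: Vv|VV
V/II-2 un ·: vv
V/II-3 aff I-1×I-2: Vv|VV
V/III-1 aff II-2×II-1: Vv
⇒ V over [I-1,I-2,II-1,II-2,II-3,III-1]: 13 consistent

I-2 ∈ {Ll VV, Ll Vv, ll VV, ll Vv}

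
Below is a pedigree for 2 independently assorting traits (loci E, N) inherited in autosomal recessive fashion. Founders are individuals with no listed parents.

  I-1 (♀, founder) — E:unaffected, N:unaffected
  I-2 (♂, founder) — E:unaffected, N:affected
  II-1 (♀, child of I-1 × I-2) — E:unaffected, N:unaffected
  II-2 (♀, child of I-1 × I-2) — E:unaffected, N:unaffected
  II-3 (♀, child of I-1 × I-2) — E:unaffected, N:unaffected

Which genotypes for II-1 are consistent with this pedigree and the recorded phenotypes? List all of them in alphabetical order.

II-1 ∈ {EE Nn, Ee Nn}

E/I-1 un ·: EE|Ee
E/I-2 un ·: EE|Ee
E/II-1 un I-1×I-2: EE|Ee
E/II-2 un I-1×I-2: EE|Ee
E/II-3 un I-1×I-2: EE|Ee
⇒ E over [I-1,I-2,II-1,II-2,II-3]: 25 consistent
N/I-1 un ·: NN|Nn
N/I-2 aff ·: nn
N/II-1 un I-1×I-2: Nn
N/II-2 un I-1×I-2: Nn
N/II-3 un I-1×I-2: Nn
⇒ N over [I-1,I-2,II-1,II-2,II-3]: 2 consistent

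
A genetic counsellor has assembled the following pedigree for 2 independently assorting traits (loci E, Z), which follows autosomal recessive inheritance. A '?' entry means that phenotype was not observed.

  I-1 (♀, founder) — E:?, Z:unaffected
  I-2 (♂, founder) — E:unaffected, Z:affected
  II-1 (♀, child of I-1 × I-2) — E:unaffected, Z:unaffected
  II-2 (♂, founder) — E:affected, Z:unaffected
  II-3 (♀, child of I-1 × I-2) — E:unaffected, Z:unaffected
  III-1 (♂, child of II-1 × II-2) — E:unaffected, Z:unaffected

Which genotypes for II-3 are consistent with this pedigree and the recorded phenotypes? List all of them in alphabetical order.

E/I-1 ? ·: EE|Ee|ee
E/I-2 un ·: EE|Ee
E/II-1 un I-1×I-2: EE|Ee
E/II-2 aff ·: ee
E/II-3 un I-1×I-2: EE|Ee
E/III-1 un II-1×II-2: Ee
⇒ E over [I-1,I-2,II-1,II-2,II-3,III-1]: 15 consistent
Z/I-1 un ·: ZZ|Zz
Z/I-2 aff ·: zz
Z/II-1 un I-1×I-2: Zz
Z/II-2 un ·: ZZ|Zz
Z/II-3 un I-1×I-2: Zz
Z/III-1 un II-1×II-2: ZZ|Zz
⇒ Z over [I-1,I-2,II-1,II-2,II-3,III-1]: 8 consistent

II-3 ∈ {EE Zz, Ee Zz}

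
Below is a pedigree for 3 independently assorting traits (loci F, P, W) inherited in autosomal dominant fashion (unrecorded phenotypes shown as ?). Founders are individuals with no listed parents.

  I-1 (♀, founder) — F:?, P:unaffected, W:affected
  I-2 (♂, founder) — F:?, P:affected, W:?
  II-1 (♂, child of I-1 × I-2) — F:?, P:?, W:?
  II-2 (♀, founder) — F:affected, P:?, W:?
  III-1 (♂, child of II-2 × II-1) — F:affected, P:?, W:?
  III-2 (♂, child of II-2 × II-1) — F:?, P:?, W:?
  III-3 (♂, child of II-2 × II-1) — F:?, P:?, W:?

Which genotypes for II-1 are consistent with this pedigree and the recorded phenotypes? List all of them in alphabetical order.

II-1 ∈ {FF Pp WW, FF Pp Ww, FF Pp ww, FF pp WW, FF pp Ww, FF pp ww, Ff Pp WW, Ff Pp Ww, Ff Pp ww, Ff pp WW, Ff pp Ww, Ff pp ww, ff Pp WW, ff Pp Ww, ff Pp ww, ff pp WW, ff pp Ww, ff pp ww}

F/I-1 ? ·: ff|Ff|FF
F/I-2 ? ·: ff|Ff|FF
F/II-1 ? I-1×I-2: ff|Ff|FF
F/II-2 aff ·: Ff|FF
F/III-1 aff II-2×II-1: Ff|FF
F/III-2 ? II-2×II-1: ff|Ff|FF
F/III-3 ? II-2×II-1: ff|Ff|FF
⇒ F over [I-1,I-2,II-1,II-2,III-1,III-2,III-3]: 238 consistent
P/I-1 un ·: pp
P/I-2 aff ·: Pp|PP
P/II-1 ? I-1×I-2: pp|Pp
P/II-2 ? ·: pp|Pp|PP
P/III-1 ? II-2×II-1: pp|Pp|PP
P/III-2 ? II-2×II-1: pp|Pp|PP
P/III-3 ? II-2×II-1: pp|Pp|PP
⇒ P over [I-1,I-2,II-1,II-2,III-1,III-2,III-3]: 96 consistent
W/I-1 aff ·: Ww|WW
W/I-2 ? ·: ww|Ww|WW
W/II-1 ? I-1×I-2: ww|Ww|WW
W/II-2 ? ·: ww|Ww|WW
W/III-1 ? II-2×II-1: ww|Ww|WW
W/III-2 ? II-2×II-1: ww|Ww|WW
W/III-3 ? II-2×II-1: ww|Ww|WW
⇒ W over [I-1,I-2,II-1,II-2,III-1,III-2,III-3]: 275 consistent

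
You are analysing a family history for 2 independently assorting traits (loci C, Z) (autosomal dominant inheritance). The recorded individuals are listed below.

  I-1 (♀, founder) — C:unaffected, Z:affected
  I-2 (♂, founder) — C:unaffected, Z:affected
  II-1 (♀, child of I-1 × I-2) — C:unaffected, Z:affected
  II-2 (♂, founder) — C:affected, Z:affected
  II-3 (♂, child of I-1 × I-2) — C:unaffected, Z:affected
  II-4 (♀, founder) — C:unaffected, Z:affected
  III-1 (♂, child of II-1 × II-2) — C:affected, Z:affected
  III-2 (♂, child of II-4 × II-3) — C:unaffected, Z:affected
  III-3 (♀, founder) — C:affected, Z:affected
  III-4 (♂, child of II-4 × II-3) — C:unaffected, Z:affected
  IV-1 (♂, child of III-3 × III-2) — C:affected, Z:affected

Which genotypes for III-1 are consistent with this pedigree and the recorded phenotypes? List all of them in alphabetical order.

III-1 ∈ {Cc ZZ, Cc Zz}

C/I-1 un ·: cc
C/I-2 un ·: cc
C/II-1 un I-1×I-2: cc
C/II-2 aff ·: Cc|CC
C/II-3 un I-1×I-2: cc
C/II-4 un ·: cc
C/III-1 aff II-1×II-2: Cc
C/III-2 un II-4×II-3: cc
C/III-3 aff ·: Cc|CC
C/III-4 un II-4×II-3: cc
C/IV-1 aff III-3×III-2: Cc
⇒ C over [I-1,I-2,II-1,II-2,II-3,II-4,III-1,III-2,III-3,III-4,IV-1]: 4 consistent
Z/I-1 aff ·: Zz|ZZ
Z/I-2 aff ·: Zz|ZZ
Z/II-1 aff I-1×I-2: Zz|ZZ
Z/II-2 aff ·: Zz|ZZ
Z/II-3 aff I-1×I-2: Zz|ZZ
Z/II-4 aff ·: Zz|ZZ
Z/III-1 aff II-1×II-2: Zz|ZZ
Z/III-2 aff II-4×II-3: Zz|ZZ
Z/III-3 aff ·: Zz|ZZ
Z/III-4 aff II-4×II-3: Zz|ZZ
Z/IV-1 aff III-3×III-2: Zz|ZZ
⇒ Z over [I-1,I-2,II-1,II-2,II-3,II-4,III-1,III-2,III-3,III-4,IV-1]: 996 consistent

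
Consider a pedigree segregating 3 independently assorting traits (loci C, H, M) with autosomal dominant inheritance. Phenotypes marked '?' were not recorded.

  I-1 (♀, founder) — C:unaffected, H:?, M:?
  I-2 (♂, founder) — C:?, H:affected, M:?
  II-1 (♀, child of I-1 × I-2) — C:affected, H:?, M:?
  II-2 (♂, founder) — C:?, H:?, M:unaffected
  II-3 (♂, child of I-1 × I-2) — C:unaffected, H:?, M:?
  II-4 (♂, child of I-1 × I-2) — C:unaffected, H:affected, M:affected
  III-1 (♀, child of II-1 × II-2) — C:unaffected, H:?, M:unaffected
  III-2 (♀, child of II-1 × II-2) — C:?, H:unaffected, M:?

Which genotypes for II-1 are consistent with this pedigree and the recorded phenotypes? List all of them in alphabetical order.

II-1 ∈ {Cc Hh Mm, Cc Hh mm, Cc hh Mm, Cc hh mm}

C/I-1 un ·: cc
C/I-2 ? ·: Cc
C/II-1 aff I-1×I-2: Cc
C/II-2 ? ·: cc|Cc
C/II-3 un I-1×I-2: cc
C/II-4 un I-1×I-2: cc
C/III-1 un II-1×II-2: cc
C/III-2 ? II-1×II-2: cc|Cc|CC
⇒ C over [I-1,I-2,II-1,II-2,II-3,II-4,III-1,III-2]: 5 consistent
H/I-1 ? ·: hh|Hh|HH
H/I-2 aff ·: Hh|HH
H/II-1 ? I-1×I-2: hh|Hh
H/II-2 ? ·: hh|Hh
H/II-3 ? I-1×I-2: hh|Hh|HH
H/II-4 aff I-1×I-2: Hh|HH
H/III-1 ? II-1×II-2: hh|Hh|HH
H/III-2 un II-1×II-2: hh
⇒ H over [I-1,I-2,II-1,II-2,II-3,II-4,III-1,III-2]: 109 consistent
M/I-1 ? ·: mm|Mm|MM
M/I-2 ? ·: mm|Mm|MM
M/II-1 ? I-1×I-2: mm|Mm
M/II-2 un ·: mm
M/II-3 ? I-1×I-2: mm|Mm|MM
M/II-4 aff I-1×I-2: Mm|MM
M/III-1 un II-1×II-2: mm
M/III-2 ? II-1×II-2: mm|Mm
⇒ M over [I-1,I-2,II-1,II-2,II-3,II-4,III-1,III-2]: 50 consistent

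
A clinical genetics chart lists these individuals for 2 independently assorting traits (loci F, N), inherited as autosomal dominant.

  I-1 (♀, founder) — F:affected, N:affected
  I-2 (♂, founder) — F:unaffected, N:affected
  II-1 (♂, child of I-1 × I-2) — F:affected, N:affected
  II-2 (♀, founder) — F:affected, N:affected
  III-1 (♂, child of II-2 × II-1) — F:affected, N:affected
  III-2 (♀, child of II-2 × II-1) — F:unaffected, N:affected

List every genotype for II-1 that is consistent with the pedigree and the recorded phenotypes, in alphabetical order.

F/I-1 aff ·: Ff|FF
F/I-2 un ·: ff
F/II-1 aff I-1×I-2: Ff
F/II-2 aff ·: Ff
F/III-1 aff II-2×II-1: Ff|FF
F/III-2 un II-2×II-1: ff
⇒ F over [I-1,I-2,II-1,II-2,III-1,III-2]: 4 consistent
N/I-1 aff ·: Nn|NN
N/I-2 aff ·: Nn|NN
N/II-1 aff I-1×I-2: Nn|NN
N/II-2 aff ·: Nn|NN
N/III-1 aff II-2×II-1: Nn|NN
N/III-2 aff II-2×II-1: Nn|NN
⇒ N over [I-1,I-2,II-1,II-2,III-1,III-2]: 44 consistent

II-1 ∈ {Ff NN, Ff Nn}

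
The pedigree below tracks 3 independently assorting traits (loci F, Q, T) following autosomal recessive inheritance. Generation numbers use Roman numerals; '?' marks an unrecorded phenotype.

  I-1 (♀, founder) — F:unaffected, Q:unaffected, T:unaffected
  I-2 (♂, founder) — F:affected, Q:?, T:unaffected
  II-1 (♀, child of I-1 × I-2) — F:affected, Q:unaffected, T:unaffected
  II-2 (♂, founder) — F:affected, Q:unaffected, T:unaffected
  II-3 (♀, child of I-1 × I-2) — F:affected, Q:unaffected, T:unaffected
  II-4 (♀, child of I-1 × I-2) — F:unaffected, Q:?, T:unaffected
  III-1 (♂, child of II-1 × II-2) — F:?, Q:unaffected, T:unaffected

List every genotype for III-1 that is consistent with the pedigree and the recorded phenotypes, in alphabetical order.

F/I-1 un ·: Ff
F/I-2 aff ·: ff
F/II-1 aff I-1×I-2: ff
F/II-2 aff ·: ff
F/II-3 aff I-1×I-2: ff
F/II-4 un I-1×I-2: Ff
F/III-1 ? II-1×II-2: ff
⇒ F over [I-1,I-2,II-1,II-2,II-3,II-4,III-1]: 1 consistent
Q/I-1 un ·: QQ|Qq
Q/I-2 ? ·: QQ|Qq|qq
Q/II-1 un I-1×I-2: QQ|Qq
Q/II-2 un ·: QQ|Qq
Q/II-3 un I-1×I-2: QQ|Qq
Q/II-4 ? I-1×I-2: QQ|Qq|qq
Q/III-1 un II-1×II-2: QQ|Qq
⇒ Q over [I-1,I-2,II-1,II-2,II-3,II-4,III-1]: 113 consistent
T/I-1 un ·: TT|Tt
T/I-2 un ·: TT|Tt
T/II-1 un I-1×I-2: TT|Tt
T/II-2 un ·: TT|Tt
T/II-3 un I-1×I-2: TT|Tt
T/II-4 un I-1×I-2: TT|Tt
T/III-1 un II-1×II-2: TT|Tt
⇒ T over [I-1,I-2,II-1,II-2,II-3,II-4,III-1]: 87 consistent

III-1 ∈ {ff QQ TT, ff QQ Tt, ff Qq TT, ff Qq Tt}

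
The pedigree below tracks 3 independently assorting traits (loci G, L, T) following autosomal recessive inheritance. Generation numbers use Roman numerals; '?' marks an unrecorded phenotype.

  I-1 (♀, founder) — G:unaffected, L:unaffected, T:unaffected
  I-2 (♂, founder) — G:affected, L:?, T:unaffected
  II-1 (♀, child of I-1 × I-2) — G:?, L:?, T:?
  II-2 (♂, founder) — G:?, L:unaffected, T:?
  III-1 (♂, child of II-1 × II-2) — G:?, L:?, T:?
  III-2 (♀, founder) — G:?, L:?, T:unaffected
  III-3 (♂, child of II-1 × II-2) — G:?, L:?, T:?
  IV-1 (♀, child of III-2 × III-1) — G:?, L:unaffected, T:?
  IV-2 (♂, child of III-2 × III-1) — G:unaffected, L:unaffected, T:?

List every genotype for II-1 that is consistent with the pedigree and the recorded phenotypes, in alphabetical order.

II-1 ∈ {Gg LL TT, Gg LL Tt, Gg LL tt, Gg Ll TT, Gg Ll Tt, Gg Ll tt, Gg ll TT, Gg ll Tt, Gg ll tt, gg LL TT, gg LL Tt, gg LL tt, gg Ll TT, gg Ll Tt, gg Ll tt, gg ll TT, gg ll Tt, gg ll tt}

G/I-1 un ·: GG|Gg
G/I-2 aff ·: gg
G/II-1 ? I-1×I-2: Gg|gg
G/II-2 ? ·: GG|Gg|gg
G/III-1 ? II-1×II-2: GG|Gg|gg
G/III-2 ? ·: GG|Gg|gg
G/III-3 ? II-1×II-2: GG|Gg|gg
G/IV-1 ? III-2×III-1: GG|Gg|gg
G/IV-2 un III-2×III-1: GG|Gg
⇒ G over [I-1,I-2,II-1,II-2,III-1,III-2,III-3,IV-1,IV-2]: 303 consistent
L/I-1 un ·: LL|Ll
L/I-2 ? ·: LL|Ll|ll
L/II-1 ? I-1×I-2: LL|Ll|ll
L/II-2 un ·: LL|Ll
L/III-1 ? II-1×II-2: LL|Ll|ll
L/III-2 ? ·: LL|Ll|ll
L/III-3 ? II-1×II-2: LL|Ll|ll
L/IV-1 un III-2×III-1: LL|Ll
L/IV-2 un III-2×III-1: LL|Ll
⇒ L over [I-1,I-2,II-1,II-2,III-1,III-2,III-3,IV-1,IV-2]: 611 consistent
T/I-1 un ·: TT|Tt
T/I-2 un ·: TT|Tt
T/II-1 ? I-1×I-2: TT|Tt|tt
T/II-2 ? ·: TT|Tt|tt
T/III-1 ? II-1×II-2: TT|Tt|tt
T/III-2 un ·: TT|Tt
T/III-3 ? II-1×II-2: TT|Tt|tt
T/IV-1 ? III-2×III-1: TT|Tt|tt
T/IV-2 ? III-2×III-1: TT|Tt|tt
⇒ T over [I-1,I-2,II-1,II-2,III-1,III-2,III-3,IV-1,IV-2]: 693 consistent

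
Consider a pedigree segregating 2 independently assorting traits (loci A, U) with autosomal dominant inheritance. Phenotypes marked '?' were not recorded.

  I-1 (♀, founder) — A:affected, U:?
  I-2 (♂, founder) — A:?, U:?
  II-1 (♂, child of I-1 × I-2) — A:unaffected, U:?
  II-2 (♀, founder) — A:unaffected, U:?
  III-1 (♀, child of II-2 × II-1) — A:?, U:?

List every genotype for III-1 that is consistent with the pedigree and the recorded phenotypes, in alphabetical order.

III-1 ∈ {aa UU, aa Uu, aa uu}

A/I-1 aff ·: Aa
A/I-2 ? ·: aa|Aa
A/II-1 un I-1×I-2: aa
A/II-2 un ·: aa
A/III-1 ? II-2×II-1: aa
⇒ A over [I-1,I-2,II-1,II-2,III-1]: 2 consistent
U/I-1 ? ·: uu|Uu|UU
U/I-2 ? ·: uu|Uu|UU
U/II-1 ? I-1×I-2: uu|Uu|UU
U/II-2 ? ·: uu|Uu|UU
U/III-1 ? II-2×II-1: uu|Uu|UU
⇒ U over [I-1,I-2,II-1,II-2,III-1]: 81 consistent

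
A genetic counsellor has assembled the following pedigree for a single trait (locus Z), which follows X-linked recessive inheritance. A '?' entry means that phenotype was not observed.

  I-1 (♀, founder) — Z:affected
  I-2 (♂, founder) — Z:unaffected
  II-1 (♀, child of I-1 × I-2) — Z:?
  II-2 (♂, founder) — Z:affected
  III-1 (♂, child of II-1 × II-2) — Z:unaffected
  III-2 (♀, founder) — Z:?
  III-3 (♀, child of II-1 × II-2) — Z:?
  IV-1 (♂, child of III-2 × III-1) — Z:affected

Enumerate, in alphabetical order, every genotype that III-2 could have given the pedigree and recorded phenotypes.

Z/I-1 aff ·: X^zX^z
Z/I-2 un ·: X^ZY
Z/II-1 ? I-1×I-2: X^ZX^z
Z/II-2 aff ·: X^zY
Z/III-1 un II-1×II-2: X^ZY
Z/III-2 ? ·: X^ZX^z|X^zX^z
Z/III-3 ? II-1×II-2: X^ZX^z|X^zX^z
Z/IV-1 aff III-2×III-1: X^zY
⇒ Z over [I-1,I-2,II-1,II-2,III-1,III-2,III-3,IV-1]: 4 consistent

III-2 ∈ {X^ZX^z, X^zX^z}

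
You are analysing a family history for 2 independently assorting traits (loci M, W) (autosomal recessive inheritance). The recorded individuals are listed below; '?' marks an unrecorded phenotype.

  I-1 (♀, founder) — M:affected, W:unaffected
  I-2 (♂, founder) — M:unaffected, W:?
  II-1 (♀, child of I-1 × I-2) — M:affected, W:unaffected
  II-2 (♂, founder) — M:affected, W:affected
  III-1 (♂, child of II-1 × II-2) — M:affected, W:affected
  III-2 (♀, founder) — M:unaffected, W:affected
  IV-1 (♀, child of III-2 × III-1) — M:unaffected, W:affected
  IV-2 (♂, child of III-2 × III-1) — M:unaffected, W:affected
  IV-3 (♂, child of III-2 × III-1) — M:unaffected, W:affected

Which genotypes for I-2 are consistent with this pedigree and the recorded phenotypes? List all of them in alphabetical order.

M/I-1 aff ·: mm
M/I-2 un ·: Mm
M/II-1 aff I-1×I-2: mm
M/II-2 aff ·: mm
M/III-1 aff II-1×II-2: mm
M/III-2 un ·: MM|Mm
M/IV-1 un III-2×III-1: Mm
M/IV-2 un III-2×III-1: Mm
M/IV-3 un III-2×III-1: Mm
⇒ M over [I-1,I-2,II-1,II-2,III-1,III-2,IV-1,IV-2,IV-3]: 2 consistent
W/I-1 un ·: WW|Ww
W/I-2 ? ·: WW|Ww|ww
W/II-1 un I-1×I-2: Ww
W/II-2 aff ·: ww
W/III-1 aff II-1×II-2: ww
W/III-2 aff ·: ww
W/IV-1 aff III-2×III-1: ww
W/IV-2 aff III-2×III-1: ww
W/IV-3 aff III-2×III-1: ww
⇒ W over [I-1,I-2,II-1,II-2,III-1,III-2,IV-1,IV-2,IV-3]: 5 consistent

I-2 ∈ {Mm WW, Mm Ww, Mm ww}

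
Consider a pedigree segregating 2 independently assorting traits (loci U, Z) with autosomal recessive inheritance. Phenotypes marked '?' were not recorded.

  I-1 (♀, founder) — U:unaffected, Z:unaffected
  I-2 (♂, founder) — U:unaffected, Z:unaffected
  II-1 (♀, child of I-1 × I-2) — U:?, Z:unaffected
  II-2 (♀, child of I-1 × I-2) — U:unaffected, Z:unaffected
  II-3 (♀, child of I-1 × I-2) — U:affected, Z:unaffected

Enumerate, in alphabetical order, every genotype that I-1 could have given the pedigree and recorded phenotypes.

I-1 ∈ {Uu ZZ, Uu Zz}

U/I-1 un ·: Uu
U/I-2 un ·: Uu
U/II-1 ? I-1×I-2: UU|Uu|uu
U/II-2 un I-1×I-2: UU|Uu
U/II-3 aff I-1×I-2: uu
⇒ U over [I-1,I-2,II-1,II-2,II-3]: 6 consistent
Z/I-1 un ·: ZZ|Zz
Z/I-2 un ·: ZZ|Zz
Z/II-1 un I-1×I-2: ZZ|Zz
Z/II-2 un I-1×I-2: ZZ|Zz
Z/II-3 un I-1×I-2: ZZ|Zz
⇒ Z over [I-1,I-2,II-1,II-2,II-3]: 25 consistent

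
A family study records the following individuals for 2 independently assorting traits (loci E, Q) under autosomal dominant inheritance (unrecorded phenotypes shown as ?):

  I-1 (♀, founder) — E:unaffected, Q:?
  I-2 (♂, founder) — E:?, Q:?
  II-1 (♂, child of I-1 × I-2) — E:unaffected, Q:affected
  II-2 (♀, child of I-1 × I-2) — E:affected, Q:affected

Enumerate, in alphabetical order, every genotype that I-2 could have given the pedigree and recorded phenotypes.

I-2 ∈ {Ee QQ, Ee Qq, Ee qq}

E/I-1 un ·: ee
E/I-2 ? ·: Ee
E/II-1 un I-1×I-2: ee
E/II-2 aff I-1×I-2: Ee
⇒ E over [I-1,I-2,II-1,II-2]: 1 consistent
Q/I-1 ? ·: qq|Qq|QQ
Q/I-2 ? ·: qq|Qq|QQ
Q/II-1 aff I-1×I-2: Qq|QQ
Q/II-2 aff I-1×I-2: Qq|QQ
⇒ Q over [I-1,I-2,II-1,II-2]: 17 consistent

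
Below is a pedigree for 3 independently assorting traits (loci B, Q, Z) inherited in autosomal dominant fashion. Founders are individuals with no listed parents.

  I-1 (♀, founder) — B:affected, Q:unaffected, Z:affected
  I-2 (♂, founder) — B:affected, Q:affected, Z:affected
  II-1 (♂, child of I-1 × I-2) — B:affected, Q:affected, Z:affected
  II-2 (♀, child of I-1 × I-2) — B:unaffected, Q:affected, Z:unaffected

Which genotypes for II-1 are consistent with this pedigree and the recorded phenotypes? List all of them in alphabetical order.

II-1 ∈ {BB Qq ZZ, BB Qq Zz, Bb Qq ZZ, Bb Qq Zz}

B/I-1 aff ·: Bb
B/I-2 aff ·: Bb
B/II-1 aff I-1×I-2: Bb|BB
B/II-2 un I-1×I-2: bb
⇒ B over [I-1,I-2,II-1,II-2]: 2 consistent
Q/I-1 un ·: qq
Q/I-2 aff ·: Qq|QQ
Q/II-1 aff I-1×I-2: Qq
Q/II-2 aff I-1×I-2: Qq
⇒ Q over [I-1,I-2,II-1,II-2]: 2 consistent
Z/I-1 aff ·: Zz
Z/I-2 aff ·: Zz
Z/II-1 aff I-1×I-2: Zz|ZZ
Z/II-2 un I-1×I-2: zz
⇒ Z over [I-1,I-2,II-1,II-2]: 2 consistent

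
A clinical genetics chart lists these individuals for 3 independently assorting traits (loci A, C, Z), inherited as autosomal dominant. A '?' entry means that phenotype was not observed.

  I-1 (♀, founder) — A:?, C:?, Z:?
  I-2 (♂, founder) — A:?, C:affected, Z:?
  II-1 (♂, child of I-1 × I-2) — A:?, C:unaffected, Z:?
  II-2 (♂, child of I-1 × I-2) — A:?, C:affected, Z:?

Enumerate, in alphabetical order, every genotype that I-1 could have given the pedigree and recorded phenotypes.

A/I-1 ? ·: aa|Aa|AA
A/I-2 ? ·: aa|Aa|AA
A/II-1 ? I-1×I-2: aa|Aa|AA
A/II-2 ? I-1×I-2: aa|Aa|AA
⇒ A over [I-1,I-2,II-1,II-2]: 29 consistent
C/I-1 ? ·: cc|Cc
C/I-2 aff ·: Cc
C/II-1 un I-1×I-2: cc
C/II-2 aff I-1×I-2: Cc|CC
⇒ C over [I-1,I-2,II-1,II-2]: 3 consistent
Z/I-1 ? ·: zz|Zz|ZZ
Z/I-2 ? ·: zz|Zz|ZZ
Z/II-1 ? I-1×I-2: zz|Zz|ZZ
Z/II-2 ? I-1×I-2: zz|Zz|ZZ
⇒ Z over [I-1,I-2,II-1,II-2]: 29 consistent

I-1 ∈ {AA Cc ZZ, AA Cc Zz, AA Cc zz, AA cc ZZ, AA cc Zz, AA cc zz, Aa Cc ZZ, Aa Cc Zz, Aa Cc zz, Aa cc ZZ, Aa cc Zz, Aa cc zz, aa Cc ZZ, aa Cc Zz, aa Cc zz, aa cc ZZ, aa cc Zz, aa cc zz}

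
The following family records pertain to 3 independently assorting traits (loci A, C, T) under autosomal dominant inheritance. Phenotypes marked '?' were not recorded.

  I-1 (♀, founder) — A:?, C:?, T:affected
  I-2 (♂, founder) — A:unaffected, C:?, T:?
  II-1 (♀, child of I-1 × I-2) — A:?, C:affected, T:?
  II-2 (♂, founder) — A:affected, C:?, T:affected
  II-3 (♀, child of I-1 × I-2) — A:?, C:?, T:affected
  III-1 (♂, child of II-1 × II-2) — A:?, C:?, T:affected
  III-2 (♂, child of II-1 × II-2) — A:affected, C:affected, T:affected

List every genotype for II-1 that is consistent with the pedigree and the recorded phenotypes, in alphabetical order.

A/I-1 ? ·: aa|Aa|AA
A/I-2 un ·: aa
A/II-1 ? I-1×I-2: aa|Aa
A/II-2 aff ·: Aa|AA
A/II-3 ? I-1×I-2: aa|Aa
A/III-1 ? II-1×II-2: aa|Aa|AA
A/III-2 aff II-1×II-2: Aa|AA
⇒ A over [I-1,I-2,II-1,II-2,II-3,III-1,III-2]: 39 consistent
C/I-1 ? ·: cc|Cc|CC
C/I-2 ? ·: cc|Cc|CC
C/II-1 aff I-1×I-2: Cc|CC
C/II-2 ? ·: cc|Cc|CC
C/II-3 ? I-1×I-2: cc|Cc|CC
C/III-1 ? II-1×II-2: cc|Cc|CC
C/III-2 aff II-1×II-2: Cc|CC
⇒ C over [I-1,I-2,II-1,II-2,II-3,III-1,III-2]: 204 consistent
T/I-1 aff ·: Tt|TT
T/I-2 ? ·: tt|Tt|TT
T/II-1 ? I-1×I-2: tt|Tt|TT
T/II-2 aff ·: Tt|TT
T/II-3 aff I-1×I-2: Tt|TT
T/III-1 aff II-1×II-2: Tt|TT
T/III-2 aff II-1×II-2: Tt|TT
⇒ T over [I-1,I-2,II-1,II-2,II-3,III-1,III-2]: 105 consistent

II-1 ∈ {Aa CC TT, Aa CC Tt, Aa CC tt, Aa Cc TT, Aa Cc Tt, Aa Cc tt, aa CC TT, aa CC Tt, aa CC tt, aa Cc TT, aa Cc Tt, aa Cc tt}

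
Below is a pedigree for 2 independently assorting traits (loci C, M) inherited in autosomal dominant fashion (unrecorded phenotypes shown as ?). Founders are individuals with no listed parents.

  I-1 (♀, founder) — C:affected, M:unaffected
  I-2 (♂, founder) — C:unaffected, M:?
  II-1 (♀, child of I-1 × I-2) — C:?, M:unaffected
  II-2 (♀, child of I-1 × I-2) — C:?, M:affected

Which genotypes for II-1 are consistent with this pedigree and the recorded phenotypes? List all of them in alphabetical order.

C/I-1 aff ·: Cc|CC
C/I-2 un ·: cc
C/II-1 ? I-1×I-2: cc|Cc
C/II-2 ? I-1×I-2: cc|Cc
⇒ C over [I-1,I-2,II-1,II-2]: 5 consistent
M/I-1 un ·: mm
M/I-2 ? ·: Mm
M/II-1 un I-1×I-2: mm
M/II-2 aff I-1×I-2: Mm
⇒ M over [I-1,I-2,II-1,II-2]: 1 consistent

II-1 ∈ {Cc mm, cc mm}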